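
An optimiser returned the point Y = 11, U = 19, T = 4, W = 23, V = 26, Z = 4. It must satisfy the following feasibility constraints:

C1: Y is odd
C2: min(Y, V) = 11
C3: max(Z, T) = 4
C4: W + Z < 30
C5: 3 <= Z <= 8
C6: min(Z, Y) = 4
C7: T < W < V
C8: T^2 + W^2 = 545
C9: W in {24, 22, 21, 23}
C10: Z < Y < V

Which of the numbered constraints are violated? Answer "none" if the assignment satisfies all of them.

C1: Y = 11 is odd  yes
C2: min(11, 26) = 11  yes
C3: max(4, 4) = 4  yes
C4: W + Z = 23 + 4 = 27; 27 < 30  yes
C5: Z = 4 lies in [3, 8]  yes
C6: min(4, 11) = 4  yes
C7: values 4 < 23 < 26  yes
C8: T^2 + W^2 = 4^2 + 23^2 = 16 + 529 = 545  yes
C9: W = 23 is in {24, 22, 21, 23}  yes
C10: values 4 < 11 < 26  yes

No violations.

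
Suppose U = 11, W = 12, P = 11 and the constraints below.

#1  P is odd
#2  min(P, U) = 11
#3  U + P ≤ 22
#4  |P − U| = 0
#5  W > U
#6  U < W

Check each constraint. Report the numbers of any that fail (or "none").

#1 P = 11 is odd  ✓
#2 min(11, 11) = 11  ✓
#3 U + P = 11 + 11 = 22; 22 ≤ 22  ✓
#4 |11 − 11| = 0  ✓
#5 W = 12, U = 11; 12 > 11  ✓
#6 U = 11, W = 12; 11 < 12  ✓

No violations.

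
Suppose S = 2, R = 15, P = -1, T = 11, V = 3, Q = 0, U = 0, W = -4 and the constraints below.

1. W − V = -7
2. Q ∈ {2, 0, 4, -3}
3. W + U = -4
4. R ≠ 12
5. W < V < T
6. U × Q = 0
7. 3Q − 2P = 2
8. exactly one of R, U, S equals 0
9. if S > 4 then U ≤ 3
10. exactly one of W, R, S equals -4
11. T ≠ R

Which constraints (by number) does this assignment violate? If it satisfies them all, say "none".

1. W − V = -4 − 3 = -7 — holds.
2. Q = 0 is in {2, 0, 4, -3} — holds.
3. W + U = -4 + 0 = -4 — holds.
4. R = 15, and 15 ≠ 12 — holds.
5. values -4 < 3 < 11 — holds.
6. U × Q = 0 × 0 = 0 — holds.
7. 3Q − 2P = 3(0) − 2(-1) = 2 — holds.
8. R=15, U=0, S=2; 1 of them equals 0 — holds.
9. S = 2, not > 4; antecedent false, conditional vacuously true — holds.
10. W=-4, R=15, S=2; 1 of them equals -4 — holds.
11. T = 11, R = 15; distinct — holds.

Yes — all constraints hold.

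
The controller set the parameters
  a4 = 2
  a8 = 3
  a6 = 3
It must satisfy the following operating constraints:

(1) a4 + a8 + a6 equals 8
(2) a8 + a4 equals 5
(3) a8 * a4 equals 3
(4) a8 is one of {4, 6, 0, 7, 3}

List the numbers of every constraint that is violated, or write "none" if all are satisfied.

The assignment fails constraint 3.

(1) a4 + a8 + a6 = 2 + 3 + 3 = 8  true
(2) a8 + a4 = 3 + 2 = 5  true
(3) a8 * a4 = 3 * 2 = 6, not 3  false
(4) a8 = 3 is in {4, 6, 0, 7, 3}  true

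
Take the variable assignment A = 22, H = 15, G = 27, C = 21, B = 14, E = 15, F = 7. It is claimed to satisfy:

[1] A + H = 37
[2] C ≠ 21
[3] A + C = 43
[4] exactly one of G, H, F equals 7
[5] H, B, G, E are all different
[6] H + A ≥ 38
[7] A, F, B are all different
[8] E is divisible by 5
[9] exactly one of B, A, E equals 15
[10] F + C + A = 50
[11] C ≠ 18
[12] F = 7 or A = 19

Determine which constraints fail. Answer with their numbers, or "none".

[1] A + H = 22 + 15 = 37  ✔
[2] C = 21, but 21 is required to differ  ✘
[3] A + C = 22 + 21 = 43  ✔
[4] G=27, H=15, F=7; 1 of them equals 7  ✔
[5] H = E = 15, not all different  ✘
[6] H + A = 15 + 22 = 37; 37 < 38, bound 38 not met  ✘
[7] values 22, 7, 14 are pairwise distinct  ✔
[8] 15 / 5 = 3, so 5 divides 15  ✔
[9] B=14, A=22, E=15; 1 of them equals 15  ✔
[10] F + C + A = 7 + 21 + 22 = 50  ✔
[11] C = 21, and 21 ≠ 18  ✔
[12] F = 7 = 7 (first disjunct)  ✔

No — constraints 2, 5, and 6 are not satisfied.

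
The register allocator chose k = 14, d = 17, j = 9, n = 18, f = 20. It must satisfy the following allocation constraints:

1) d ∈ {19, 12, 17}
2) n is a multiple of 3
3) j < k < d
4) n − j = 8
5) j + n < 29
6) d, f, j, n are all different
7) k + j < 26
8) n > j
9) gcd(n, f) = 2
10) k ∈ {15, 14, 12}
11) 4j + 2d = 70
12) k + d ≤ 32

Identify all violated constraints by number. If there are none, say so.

1) d = 17 is in {19, 12, 17} — OK.
2) 18 / 3 = 6, so 3 divides 18 — OK.
3) values 9 < 14 < 17 — OK.
4) n − j = 18 − 9 = 9, not 8 — violated.
5) j + n = 9 + 18 = 27; 27 < 29 — OK.
6) values 17, 20, 9, 18 are pairwise distinct — OK.
7) k + j = 14 + 9 = 23; 23 < 26 — OK.
8) n = 18, j = 9; 18 > 9 — OK.
9) gcd(18, 20) = 2 — OK.
10) k = 14 is in {15, 14, 12} — OK.
11) 4j + 2d = 4(9) + 2(17) = 70 — OK.
12) k + d = 14 + 17 = 31; 31 ≤ 32 — OK.

The assignment fails constraint 4.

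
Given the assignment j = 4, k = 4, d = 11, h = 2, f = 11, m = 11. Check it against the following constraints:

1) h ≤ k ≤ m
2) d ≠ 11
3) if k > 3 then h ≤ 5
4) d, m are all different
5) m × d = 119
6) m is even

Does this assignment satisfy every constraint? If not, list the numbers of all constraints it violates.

1) values 2 ≤ 4 ≤ 11 — holds.
2) d = 11, but 11 is required to differ — fails.
3) k = 4 > 3, so we need h ≤ 5; h = 2 ≤ 5 — holds.
4) d = m = 11, not all different — fails.
5) m × d = 11 × 11 = 121, not 119 — fails.
6) m = 11 is odd — fails.

The assignment fails constraints 2, 4, 5, and 6.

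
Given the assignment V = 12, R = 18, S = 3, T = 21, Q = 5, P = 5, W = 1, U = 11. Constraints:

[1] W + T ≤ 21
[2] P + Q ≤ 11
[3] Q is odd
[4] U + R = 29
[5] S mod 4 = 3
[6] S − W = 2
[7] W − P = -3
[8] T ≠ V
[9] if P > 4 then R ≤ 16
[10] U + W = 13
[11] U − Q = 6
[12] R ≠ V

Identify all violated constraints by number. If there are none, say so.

[1] W + T = 1 + 21 = 22; 22 > 21, bound 21 not met  ✗
[2] P + Q = 5 + 5 = 10; 10 ≤ 11  ✓
[3] Q = 5 is odd  ✓
[4] U + R = 11 + 18 = 29  ✓
[5] 3 mod 4 = 3  ✓
[6] S − W = 3 − 1 = 2  ✓
[7] W − P = 1 − 5 = -4, not -3  ✗
[8] T = 21, V = 12; distinct  ✓
[9] P = 5 > 4, so we need R ≤ 16; but R = 18 > 16  ✗
[10] U + W = 11 + 1 = 12, not 13  ✗
[11] U − Q = 11 − 5 = 6  ✓
[12] R = 18, V = 12; distinct  ✓

Constraints 1, 7, 9, and 10 do not hold.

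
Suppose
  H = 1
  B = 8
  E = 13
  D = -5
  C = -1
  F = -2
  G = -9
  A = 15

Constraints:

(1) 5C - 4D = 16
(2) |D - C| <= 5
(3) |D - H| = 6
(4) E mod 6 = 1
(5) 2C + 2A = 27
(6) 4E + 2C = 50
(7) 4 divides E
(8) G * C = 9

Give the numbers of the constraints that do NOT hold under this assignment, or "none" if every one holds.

(1) 5C - 4D = 5(-1) - 4(-5) = 15, not 16  ✘
(2) |-5 - (-1)| = 4; 4 ≤ 5  ✔
(3) |-5 - 1| = 6  ✔
(4) 13 mod 6 = 1  ✔
(5) 2C + 2A = 2(-1) + 2(15) = 28, not 27  ✘
(6) 4E + 2C = 4(13) + 2(-1) = 50  ✔
(7) 13 = 4*3 + 1, so 4 does not divide 13  ✘
(8) G * C = -9 * (-1) = 9  ✔

The assignment fails constraints 1, 5, and 7.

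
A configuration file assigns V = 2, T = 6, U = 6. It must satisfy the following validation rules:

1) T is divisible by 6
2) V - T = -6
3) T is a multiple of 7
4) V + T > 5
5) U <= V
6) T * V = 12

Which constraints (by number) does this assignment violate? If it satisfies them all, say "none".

Constraints 2, 3, 5 are violated.

1) 6 / 6 = 1, so 6 divides 6 — satisfied.
2) V - T = 2 - 6 = -4, not -6 — violated.
3) 6 = 7*0 + 6, so 7 does not divide 6 — violated.
4) V + T = 2 + 6 = 8; 8 > 5 — satisfied.
5) U = 6, V = 2; 6 > 2 (want ≤) — violated.
6) T * V = 6 * 2 = 12 — satisfied.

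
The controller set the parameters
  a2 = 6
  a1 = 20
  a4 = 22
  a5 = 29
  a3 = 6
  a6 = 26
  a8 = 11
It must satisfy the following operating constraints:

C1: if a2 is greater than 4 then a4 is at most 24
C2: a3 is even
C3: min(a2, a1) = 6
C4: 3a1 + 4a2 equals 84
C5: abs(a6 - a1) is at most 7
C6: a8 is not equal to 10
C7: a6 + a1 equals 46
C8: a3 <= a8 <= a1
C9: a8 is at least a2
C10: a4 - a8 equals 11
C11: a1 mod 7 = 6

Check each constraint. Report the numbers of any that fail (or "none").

C1: a2 = 6 > 4, so we need a4 ≤ 24; a4 = 22 ≤ 24  yes
C2: a3 = 6 is even  yes
C3: min(6, 20) = 6  yes
C4: 3a1 + 4a2 = 3(20) + 4(6) = 84  yes
C5: abs(26 - 20) = 6; 6 ≤ 7  yes
C6: a8 = 11, and 11 ≠ 10  yes
C7: a6 + a1 = 26 + 20 = 46  yes
C8: values 6 <= 11 <= 20  yes
C9: a8 = 11, a2 = 6; 11 ≥ 6  yes
C10: a4 - a8 = 22 - 11 = 11  yes
C11: 20 mod 7 = 6  yes

All constraints are satisfied.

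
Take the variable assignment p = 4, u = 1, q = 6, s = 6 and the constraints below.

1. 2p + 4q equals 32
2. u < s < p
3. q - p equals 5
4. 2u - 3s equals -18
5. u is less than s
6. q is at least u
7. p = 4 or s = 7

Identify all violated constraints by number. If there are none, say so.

No — constraints 2, 3, and 4 are not satisfied.

1. 2p + 4q = 2(4) + 4(6) = 32  yes
2. values 1, 6, 4; s = 6 is not < p = 4  no
3. q - p = 6 - 4 = 2, not 5  no
4. 2u - 3s = 2(1) - 3(6) = -16, not -18  no
5. u = 1, s = 6; 1 < 6  yes
6. q = 6, u = 1; 6 ≥ 1  yes
7. p = 4 = 4 (first disjunct)  yes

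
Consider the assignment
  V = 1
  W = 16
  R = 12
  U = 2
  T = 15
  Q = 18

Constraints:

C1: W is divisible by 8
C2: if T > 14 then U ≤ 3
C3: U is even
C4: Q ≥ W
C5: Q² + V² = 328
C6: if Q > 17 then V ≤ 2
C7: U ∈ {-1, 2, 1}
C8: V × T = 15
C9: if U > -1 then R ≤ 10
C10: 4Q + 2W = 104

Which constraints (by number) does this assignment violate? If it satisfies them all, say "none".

Violated: 5, 9.

C1: 16 / 8 = 2, so 8 divides 16 — holds.
C2: T = 15 > 14, so we need U ≤ 3; U = 2 ≤ 3 — holds.
C3: U = 2 is even — holds.
C4: Q = 18, W = 16; 18 ≥ 16 — holds.
C5: Q² + V² = 18² + 1² = 324 + 1 = 325, not 328 — fails.
C6: Q = 18 > 17, so we need V ≤ 2; V = 1 ≤ 2 — holds.
C7: U = 2 is in {-1, 2, 1} — holds.
C8: V × T = 1 × 15 = 15 — holds.
C9: U = 2 > -1, so we need R ≤ 10; but R = 12 > 10 — fails.
C10: 4Q + 2W = 4(18) + 2(16) = 104 — holds.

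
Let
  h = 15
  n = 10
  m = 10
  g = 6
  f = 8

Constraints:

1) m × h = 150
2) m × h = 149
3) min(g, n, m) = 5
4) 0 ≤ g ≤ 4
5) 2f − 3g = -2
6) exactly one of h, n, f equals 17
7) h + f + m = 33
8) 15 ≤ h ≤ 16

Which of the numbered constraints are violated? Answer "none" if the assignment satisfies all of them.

The assignment fails constraints 2, 3, 4, 6.

1) m × h = 10 × 15 = 150  true
2) m × h = 10 × 15 = 150, not 149  false
3) min(6, 10, 10) = 6, not 5  false
4) g = 6 is outside [0, 4]  false
5) 2f − 3g = 2(8) − 3(6) = -2  true
6) h=15, n=10, f=8; 0 of them equal 17, not exactly one  false
7) h + f + m = 15 + 8 + 10 = 33  true
8) h = 15 lies in [15, 16]  true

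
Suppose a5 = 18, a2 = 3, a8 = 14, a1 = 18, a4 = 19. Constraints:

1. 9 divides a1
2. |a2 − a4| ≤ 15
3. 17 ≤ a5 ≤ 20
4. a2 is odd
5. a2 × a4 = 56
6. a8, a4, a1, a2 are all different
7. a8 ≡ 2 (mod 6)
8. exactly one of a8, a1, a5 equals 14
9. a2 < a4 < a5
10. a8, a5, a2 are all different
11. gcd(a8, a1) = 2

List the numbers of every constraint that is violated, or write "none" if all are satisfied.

1. 18 / 9 = 2, so 9 divides 18 — holds.
2. |3 − 19| = 16; 16 > 15, exceeds bound 15 — does not hold.
3. a5 = 18 lies in [17, 20] — holds.
4. a2 = 3 is odd — holds.
5. a2 × a4 = 3 × 19 = 57, not 56 — does not hold.
6. values 14, 19, 18, 3 are pairwise distinct — holds.
7. 14 mod 6 = 2 — holds.
8. a8=14, a1=18, a5=18; 1 of them equals 14 — holds.
9. values 3, 19, 18; a4 = 19 is not < a5 = 18 — does not hold.
10. values 14, 18, 3 are pairwise distinct — holds.
11. gcd(14, 18) = 2 — holds.

The assignment fails constraints 2, 5, 9.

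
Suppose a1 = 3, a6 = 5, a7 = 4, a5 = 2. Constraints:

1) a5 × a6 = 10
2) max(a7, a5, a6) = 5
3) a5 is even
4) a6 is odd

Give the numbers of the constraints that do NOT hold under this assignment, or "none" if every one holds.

1) a5 × a6 = 2 × 5 = 10 — holds.
2) max(4, 2, 5) = 5 — holds.
3) a5 = 2 is even — holds.
4) a6 = 5 is odd — holds.

None — every constraint holds.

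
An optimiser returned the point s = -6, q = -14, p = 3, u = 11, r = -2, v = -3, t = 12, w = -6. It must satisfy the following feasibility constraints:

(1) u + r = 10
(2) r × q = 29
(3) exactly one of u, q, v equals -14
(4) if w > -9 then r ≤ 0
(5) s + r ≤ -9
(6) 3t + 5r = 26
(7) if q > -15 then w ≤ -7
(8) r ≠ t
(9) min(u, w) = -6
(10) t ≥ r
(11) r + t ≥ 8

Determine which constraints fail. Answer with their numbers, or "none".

No — constraints 1, 2, 5, 7 are not satisfied.

(1) u + r = 11 + (-2) = 9, not 10 — fails.
(2) r × q = -2 × (-14) = 28, not 29 — fails.
(3) u=11, q=-14, v=-3; 1 of them equals -14 — holds.
(4) w = -6 > -9, so we need r ≤ 0; r = -2 ≤ 0 — holds.
(5) s + r = -6 + (-2) = -8; -8 > -9, bound -9 not met — fails.
(6) 3t + 5r = 3(12) + 5(-2) = 26 — holds.
(7) q = -14 > -15, so we need w ≤ -7; but w = -6 > -7 — fails.
(8) r = -2, t = 12; distinct — holds.
(9) min(11, -6) = -6 — holds.
(10) t = 12, r = -2; 12 ≥ -2 — holds.
(11) r + t = -2 + 12 = 10; 10 ≥ 8 — holds.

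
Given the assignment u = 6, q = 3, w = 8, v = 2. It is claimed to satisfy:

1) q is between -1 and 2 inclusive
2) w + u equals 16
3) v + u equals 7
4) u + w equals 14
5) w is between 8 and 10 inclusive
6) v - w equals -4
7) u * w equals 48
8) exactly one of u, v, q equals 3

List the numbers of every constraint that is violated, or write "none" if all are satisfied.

1) q = 3 is outside [-1, 2] — violated.
2) w + u = 8 + 6 = 14, not 16 — violated.
3) v + u = 2 + 6 = 8, not 7 — violated.
4) u + w = 6 + 8 = 14 — satisfied.
5) w = 8 lies in [8, 10] — satisfied.
6) v - w = 2 - 8 = -6, not -4 — violated.
7) u * w = 6 * 8 = 48 — satisfied.
8) u=6, v=2, q=3; 1 of them equals 3 — satisfied.

Violated: 1, 2, 3, 6.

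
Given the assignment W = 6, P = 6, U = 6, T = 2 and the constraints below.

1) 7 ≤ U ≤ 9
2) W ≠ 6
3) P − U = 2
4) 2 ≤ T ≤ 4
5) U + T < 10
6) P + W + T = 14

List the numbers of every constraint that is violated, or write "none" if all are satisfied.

1) U = 6 is outside [7, 9] — violated.
2) W = 6, but 6 is required to differ — violated.
3) P − U = 6 − 6 = 0, not 2 — violated.
4) T = 2 lies in [2, 4] — OK.
5) U + T = 6 + 2 = 8; 8 < 10 — OK.
6) P + W + T = 6 + 6 + 2 = 14 — OK.

No — constraints 1, 2, 3 are not satisfied.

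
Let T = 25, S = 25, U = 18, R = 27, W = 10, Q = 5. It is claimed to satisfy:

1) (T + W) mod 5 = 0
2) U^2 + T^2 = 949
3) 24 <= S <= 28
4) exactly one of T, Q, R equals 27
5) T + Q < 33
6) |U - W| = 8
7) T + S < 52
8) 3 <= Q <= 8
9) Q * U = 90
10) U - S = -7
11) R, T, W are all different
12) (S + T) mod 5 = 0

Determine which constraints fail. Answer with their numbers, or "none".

Yes — all constraints hold.

1) T + W = 35; 35 mod 5 = 0 — OK.
2) U^2 + T^2 = 18^2 + 25^2 = 324 + 625 = 949 — OK.
3) S = 25 lies in [24, 28] — OK.
4) T=25, Q=5, R=27; 1 of them equals 27 — OK.
5) T + Q = 25 + 5 = 30; 30 < 33 — OK.
6) |18 - 10| = 8 — OK.
7) T + S = 25 + 25 = 50; 50 < 52 — OK.
8) Q = 5 lies in [3, 8] — OK.
9) Q * U = 5 * 18 = 90 — OK.
10) U - S = 18 - 25 = -7 — OK.
11) values 27, 25, 10 are pairwise distinct — OK.
12) S + T = 50; 50 mod 5 = 0 — OK.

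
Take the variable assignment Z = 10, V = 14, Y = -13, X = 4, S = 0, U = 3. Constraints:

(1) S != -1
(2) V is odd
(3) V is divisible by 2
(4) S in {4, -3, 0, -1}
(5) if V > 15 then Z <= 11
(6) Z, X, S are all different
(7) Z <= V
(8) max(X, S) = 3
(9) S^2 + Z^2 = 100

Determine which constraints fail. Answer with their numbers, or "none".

(1) S = 0, and 0 ≠ -1  ✓
(2) V = 14 is even  ✗
(3) 14 / 2 = 7, so 2 divides 14  ✓
(4) S = 0 is in {4, -3, 0, -1}  ✓
(5) V = 14, not > 15; antecedent false, conditional vacuously true  ✓
(6) values 10, 4, 0 are pairwise distinct  ✓
(7) Z = 10, V = 14; 10 ≤ 14  ✓
(8) max(4, 0) = 4, not 3  ✗
(9) S^2 + Z^2 = 0^2 + 10^2 = 0 + 100 = 100  ✓

Constraints 2 and 8 are violated.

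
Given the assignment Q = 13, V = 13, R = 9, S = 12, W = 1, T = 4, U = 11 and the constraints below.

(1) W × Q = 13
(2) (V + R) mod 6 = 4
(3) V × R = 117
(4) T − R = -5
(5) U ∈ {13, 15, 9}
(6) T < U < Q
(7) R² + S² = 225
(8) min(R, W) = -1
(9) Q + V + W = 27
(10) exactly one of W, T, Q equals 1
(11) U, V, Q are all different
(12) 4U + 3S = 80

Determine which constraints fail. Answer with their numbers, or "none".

(1) W × Q = 1 × 13 = 13  true
(2) V + R = 22; 22 mod 6 = 4  true
(3) V × R = 13 × 9 = 117  true
(4) T − R = 4 − 9 = -5  true
(5) U = 11 is not in {13, 15, 9}  false
(6) values 4 < 11 < 13  true
(7) R² + S² = 9² + 12² = 81 + 144 = 225  true
(8) min(9, 1) = 1, not -1  false
(9) Q + V + W = 13 + 13 + 1 = 27  true
(10) W=1, T=4, Q=13; 1 of them equals 1  true
(11) V = Q = 13, not all different  false
(12) 4U + 3S = 4(11) + 3(12) = 80  true

The assignment fails constraints 5, 8, 11.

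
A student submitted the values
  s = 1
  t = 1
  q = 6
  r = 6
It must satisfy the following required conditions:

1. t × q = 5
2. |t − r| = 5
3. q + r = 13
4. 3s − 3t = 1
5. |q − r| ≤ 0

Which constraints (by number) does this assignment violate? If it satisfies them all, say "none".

1. t × q = 1 × 6 = 6, not 5  false
2. |1 − 6| = 5  true
3. q + r = 6 + 6 = 12, not 13  false
4. 3s − 3t = 3(1) − 3(1) = 0, not 1  false
5. |6 − 6| = 0; 0 ≤ 0  true

The assignment fails constraints 1, 3, 4.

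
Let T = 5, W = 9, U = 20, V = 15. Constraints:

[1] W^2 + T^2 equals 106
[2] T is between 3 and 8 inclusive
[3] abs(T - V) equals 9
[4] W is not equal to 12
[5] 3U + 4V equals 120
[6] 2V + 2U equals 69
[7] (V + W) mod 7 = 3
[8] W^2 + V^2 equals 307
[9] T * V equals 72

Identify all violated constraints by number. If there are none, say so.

No — constraints 3, 6, 8, 9 are not satisfied.

[1] W^2 + T^2 = 9^2 + 5^2 = 81 + 25 = 106  ✓
[2] T = 5 lies in [3, 8]  ✓
[3] abs(5 - 15) = 10, not 9  ✗
[4] W = 9, and 9 ≠ 12  ✓
[5] 3U + 4V = 3(20) + 4(15) = 120  ✓
[6] 2V + 2U = 2(15) + 2(20) = 70, not 69  ✗
[7] V + W = 24; 24 mod 7 = 3  ✓
[8] W^2 + V^2 = 9^2 + 15^2 = 81 + 225 = 306, not 307  ✗
[9] T * V = 5 * 15 = 75, not 72  ✗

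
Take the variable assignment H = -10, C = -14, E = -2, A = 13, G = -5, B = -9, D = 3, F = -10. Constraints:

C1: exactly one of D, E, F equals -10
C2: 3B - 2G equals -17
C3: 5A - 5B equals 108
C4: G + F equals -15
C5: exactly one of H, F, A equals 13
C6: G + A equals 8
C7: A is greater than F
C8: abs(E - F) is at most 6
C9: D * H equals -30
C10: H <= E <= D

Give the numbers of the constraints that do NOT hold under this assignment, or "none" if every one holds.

C1: D=3, E=-2, F=-10; 1 of them equals -10  yes
C2: 3B - 2G = 3(-9) - 2(-5) = -17  yes
C3: 5A - 5B = 5(13) - 5(-9) = 110, not 108  no
C4: G + F = -5 + (-10) = -15  yes
C5: H=-10, F=-10, A=13; 1 of them equals 13  yes
C6: G + A = -5 + 13 = 8  yes
C7: A = 13, F = -10; 13 > -10  yes
C8: abs(-2 - (-10)) = 8; 8 > 6, exceeds bound 6  no
C9: D * H = 3 * (-10) = -30  yes
C10: values -10 <= -2 <= 3  yes

No — constraints 3 and 8 are not satisfied.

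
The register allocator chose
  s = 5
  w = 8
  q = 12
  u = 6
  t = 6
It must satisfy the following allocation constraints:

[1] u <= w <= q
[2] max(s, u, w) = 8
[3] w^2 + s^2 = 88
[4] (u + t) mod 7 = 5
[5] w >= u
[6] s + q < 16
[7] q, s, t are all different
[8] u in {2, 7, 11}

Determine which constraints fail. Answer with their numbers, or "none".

[1] values 6 <= 8 <= 12  holds
[2] max(5, 6, 8) = 8  holds
[3] w^2 + s^2 = 8^2 + 5^2 = 64 + 25 = 89, not 88  fails
[4] u + t = 12; 12 mod 7 = 5  holds
[5] w = 8, u = 6; 8 ≥ 6  holds
[6] s + q = 5 + 12 = 17; 17 ≥ 16, bound 16 not met  fails
[7] values 12, 5, 6 are pairwise distinct  holds
[8] u = 6 is not in {2, 7, 11}  fails

Violated: 3, 6, and 8.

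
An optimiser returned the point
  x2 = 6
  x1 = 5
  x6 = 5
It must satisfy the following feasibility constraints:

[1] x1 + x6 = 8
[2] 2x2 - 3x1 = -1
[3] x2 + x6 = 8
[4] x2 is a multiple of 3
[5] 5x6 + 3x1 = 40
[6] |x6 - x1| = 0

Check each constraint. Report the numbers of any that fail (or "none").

[1] x1 + x6 = 5 + 5 = 10, not 8 — does not hold.
[2] 2x2 - 3x1 = 2(6) - 3(5) = -3, not -1 — does not hold.
[3] x2 + x6 = 6 + 5 = 11, not 8 — does not hold.
[4] 6 / 3 = 2, so 3 divides 6 — holds.
[5] 5x6 + 3x1 = 5(5) + 3(5) = 40 — holds.
[6] |5 - 5| = 0 — holds.

Violated: 1, 2, and 3.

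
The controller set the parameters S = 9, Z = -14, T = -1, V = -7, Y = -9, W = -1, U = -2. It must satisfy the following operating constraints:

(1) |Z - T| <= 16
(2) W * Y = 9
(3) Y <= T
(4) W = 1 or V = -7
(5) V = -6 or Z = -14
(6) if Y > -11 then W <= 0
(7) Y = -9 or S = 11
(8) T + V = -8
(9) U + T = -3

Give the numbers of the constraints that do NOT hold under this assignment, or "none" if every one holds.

(1) |-14 - (-1)| = 13; 13 ≤ 16 — OK.
(2) W * Y = -1 * (-9) = 9 — OK.
(3) Y = -9, T = -1; -9 ≤ -1 — OK.
(4) W = -1 ≠ 1, but V = -7 = -7 (second disjunct) — OK.
(5) V = -7 ≠ -6, but Z = -14 = -14 (second disjunct) — OK.
(6) Y = -9 > -11, so we need W ≤ 0; W = -1 ≤ 0 — OK.
(7) Y = -9 = -9 (first disjunct) — OK.
(8) T + V = -1 + (-7) = -8 — OK.
(9) U + T = -2 + (-1) = -3 — OK.

Yes — all constraints hold.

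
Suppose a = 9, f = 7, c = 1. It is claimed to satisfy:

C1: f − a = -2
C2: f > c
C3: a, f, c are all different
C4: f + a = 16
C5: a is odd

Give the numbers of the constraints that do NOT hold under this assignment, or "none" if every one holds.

C1: f − a = 7 − 9 = -2  ✓
C2: f = 7, c = 1; 7 > 1  ✓
C3: values 9, 7, 1 are pairwise distinct  ✓
C4: f + a = 7 + 9 = 16  ✓
C5: a = 9 is odd  ✓

Yes — all constraints hold.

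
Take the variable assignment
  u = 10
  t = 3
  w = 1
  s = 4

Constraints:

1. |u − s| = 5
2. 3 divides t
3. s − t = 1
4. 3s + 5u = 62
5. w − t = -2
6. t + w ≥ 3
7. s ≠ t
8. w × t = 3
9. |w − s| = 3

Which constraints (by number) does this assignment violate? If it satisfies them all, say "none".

Violated: 1.

1. |10 − 4| = 6, not 5 — violated.
2. 3 / 3 = 1, so 3 divides 3 — satisfied.
3. s − t = 4 − 3 = 1 — satisfied.
4. 3s + 5u = 3(4) + 5(10) = 62 — satisfied.
5. w − t = 1 − 3 = -2 — satisfied.
6. t + w = 3 + 1 = 4; 4 ≥ 3 — satisfied.
7. s = 4, t = 3; distinct — satisfied.
8. w × t = 1 × 3 = 3 — satisfied.
9. |1 − 4| = 3 — satisfied.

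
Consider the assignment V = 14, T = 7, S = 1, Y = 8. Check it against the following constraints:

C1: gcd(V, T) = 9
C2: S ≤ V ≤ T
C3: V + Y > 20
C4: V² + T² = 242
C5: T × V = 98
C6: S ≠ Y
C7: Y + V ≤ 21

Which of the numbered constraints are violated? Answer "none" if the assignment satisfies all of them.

The assignment fails constraints 1, 2, 4, 7.

C1: gcd(14, 7) = 7, not 9  no
C2: values 1, 14, 7; V = 14 is not ≤ T = 7  no
C3: V + Y = 14 + 8 = 22; 22 > 20  yes
C4: V² + T² = 14² + 7² = 196 + 49 = 245, not 242  no
C5: T × V = 7 × 14 = 98  yes
C6: S = 1, Y = 8; distinct  yes
C7: Y + V = 8 + 14 = 22; 22 > 21, bound 21 not met  no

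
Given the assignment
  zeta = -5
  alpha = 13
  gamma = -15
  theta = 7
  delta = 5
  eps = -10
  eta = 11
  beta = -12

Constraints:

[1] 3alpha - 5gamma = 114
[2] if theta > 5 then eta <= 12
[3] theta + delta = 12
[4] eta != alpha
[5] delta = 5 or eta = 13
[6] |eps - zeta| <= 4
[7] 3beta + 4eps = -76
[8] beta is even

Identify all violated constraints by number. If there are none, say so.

No — constraint 6 is not satisfied.

[1] 3alpha - 5gamma = 3(13) - 5(-15) = 114 — OK.
[2] theta = 7 > 5, so we need eta ≤ 12; eta = 11 ≤ 12 — OK.
[3] theta + delta = 7 + 5 = 12 — OK.
[4] eta = 11, alpha = 13; distinct — OK.
[5] delta = 5 = 5 (first disjunct) — OK.
[6] |-10 - (-5)| = 5; 5 > 4, exceeds bound 4 — violated.
[7] 3beta + 4eps = 3(-12) + 4(-10) = -76 — OK.
[8] beta = -12 is even — OK.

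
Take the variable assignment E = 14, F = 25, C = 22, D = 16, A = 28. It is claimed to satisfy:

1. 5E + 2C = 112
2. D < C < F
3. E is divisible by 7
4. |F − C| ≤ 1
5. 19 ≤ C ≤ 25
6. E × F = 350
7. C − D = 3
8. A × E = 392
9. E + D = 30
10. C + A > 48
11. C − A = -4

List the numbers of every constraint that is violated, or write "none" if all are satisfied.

The assignment fails constraints 1, 4, 7, and 11.

1. 5E + 2C = 5(14) + 2(22) = 114, not 112 — violated.
2. values 16 < 22 < 25 — OK.
3. 14 / 7 = 2, so 7 divides 14 — OK.
4. |25 − 22| = 3; 3 > 1, exceeds bound 1 — violated.
5. C = 22 lies in [19, 25] — OK.
6. E × F = 14 × 25 = 350 — OK.
7. C − D = 22 − 16 = 6, not 3 — violated.
8. A × E = 28 × 14 = 392 — OK.
9. E + D = 14 + 16 = 30 — OK.
10. C + A = 22 + 28 = 50; 50 > 48 — OK.
11. C − A = 22 − 28 = -6, not -4 — violated.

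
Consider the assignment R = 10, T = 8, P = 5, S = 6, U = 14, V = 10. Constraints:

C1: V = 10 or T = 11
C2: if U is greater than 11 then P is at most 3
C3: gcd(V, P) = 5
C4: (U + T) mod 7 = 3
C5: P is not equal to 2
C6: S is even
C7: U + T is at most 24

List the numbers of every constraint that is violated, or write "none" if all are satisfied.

Violated: 2 and 4.

C1: V = 10 = 10 (first disjunct) — holds.
C2: U = 14 > 11, so we need P ≤ 3; but P = 5 > 3 — does not hold.
C3: gcd(10, 5) = 5 — holds.
C4: U + T = 22; 22 mod 7 = 1, not 3 — does not hold.
C5: P = 5, and 5 ≠ 2 — holds.
C6: S = 6 is even — holds.
C7: U + T = 14 + 8 = 22; 22 ≤ 24 — holds.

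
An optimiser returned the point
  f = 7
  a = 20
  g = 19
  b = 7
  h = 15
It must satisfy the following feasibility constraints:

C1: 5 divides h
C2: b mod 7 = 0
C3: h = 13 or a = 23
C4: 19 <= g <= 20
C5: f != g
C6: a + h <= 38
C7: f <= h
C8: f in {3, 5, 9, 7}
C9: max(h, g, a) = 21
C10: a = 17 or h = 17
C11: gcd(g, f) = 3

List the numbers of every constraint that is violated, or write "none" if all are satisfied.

C1: 15 / 5 = 3, so 5 divides 15  holds
C2: 7 mod 7 = 0  holds
C3: h = 15 ≠ 13 and a = 20 ≠ 23; both disjuncts false  fails
C4: g = 19 lies in [19, 20]  holds
C5: f = 7, g = 19; distinct  holds
C6: a + h = 20 + 15 = 35; 35 ≤ 38  holds
C7: f = 7, h = 15; 7 ≤ 15  holds
C8: f = 7 is in {3, 5, 9, 7}  holds
C9: max(15, 19, 20) = 20, not 21  fails
C10: a = 20 ≠ 17 and h = 15 ≠ 17; both disjuncts false  fails
C11: gcd(19, 7) = 1, not 3  fails

No — constraints 3, 9, 10, and 11 are not satisfied.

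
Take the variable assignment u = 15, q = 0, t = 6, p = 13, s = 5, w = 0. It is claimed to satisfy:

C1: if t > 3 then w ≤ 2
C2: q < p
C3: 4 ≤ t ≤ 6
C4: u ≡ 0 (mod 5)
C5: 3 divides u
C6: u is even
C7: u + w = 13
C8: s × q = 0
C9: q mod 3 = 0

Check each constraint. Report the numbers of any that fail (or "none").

The assignment fails constraints 6 and 7.

C1: t = 6 > 3, so we need w ≤ 2; w = 0 ≤ 2 — holds.
C2: q = 0, p = 13; 0 < 13 — holds.
C3: t = 6 lies in [4, 6] — holds.
C4: 15 mod 5 = 0 — holds.
C5: 15 / 3 = 5, so 3 divides 15 — holds.
C6: u = 15 is odd — does not hold.
C7: u + w = 15 + 0 = 15, not 13 — does not hold.
C8: s × q = 5 × 0 = 0 — holds.
C9: 0 mod 3 = 0 — holds.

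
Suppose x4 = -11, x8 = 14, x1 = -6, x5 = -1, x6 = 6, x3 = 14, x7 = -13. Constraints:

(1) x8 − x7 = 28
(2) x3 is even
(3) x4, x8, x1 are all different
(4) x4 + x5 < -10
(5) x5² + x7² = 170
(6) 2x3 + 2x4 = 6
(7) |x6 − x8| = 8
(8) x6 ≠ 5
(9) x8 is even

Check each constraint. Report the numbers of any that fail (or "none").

Violated: 1.

(1) x8 − x7 = 14 − (-13) = 27, not 28  no
(2) x3 = 14 is even  yes
(3) values -11, 14, -6 are pairwise distinct  yes
(4) x4 + x5 = -11 + (-1) = -12; -12 < -10  yes
(5) x5² + x7² = (-1)² + (-13)² = 1 + 169 = 170  yes
(6) 2x3 + 2x4 = 2(14) + 2(-11) = 6  yes
(7) |6 − 14| = 8  yes
(8) x6 = 6, and 6 ≠ 5  yes
(9) x8 = 14 is even  yes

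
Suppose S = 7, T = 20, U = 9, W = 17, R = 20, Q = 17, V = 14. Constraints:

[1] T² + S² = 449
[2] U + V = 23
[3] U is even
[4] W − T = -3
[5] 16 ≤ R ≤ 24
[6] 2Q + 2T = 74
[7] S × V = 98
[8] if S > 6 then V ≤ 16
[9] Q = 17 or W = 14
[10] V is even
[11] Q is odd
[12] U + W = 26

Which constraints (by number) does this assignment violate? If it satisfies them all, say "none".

[1] T² + S² = 20² + 7² = 400 + 49 = 449 — holds.
[2] U + V = 9 + 14 = 23 — holds.
[3] U = 9 is odd — does not hold.
[4] W − T = 17 − 20 = -3 — holds.
[5] R = 20 lies in [16, 24] — holds.
[6] 2Q + 2T = 2(17) + 2(20) = 74 — holds.
[7] S × V = 7 × 14 = 98 — holds.
[8] S = 7 > 6, so we need V ≤ 16; V = 14 ≤ 16 — holds.
[9] Q = 17 = 17 (first disjunct) — holds.
[10] V = 14 is even — holds.
[11] Q = 17 is odd — holds.
[12] U + W = 9 + 17 = 26 — holds.

Constraint 3 is violated.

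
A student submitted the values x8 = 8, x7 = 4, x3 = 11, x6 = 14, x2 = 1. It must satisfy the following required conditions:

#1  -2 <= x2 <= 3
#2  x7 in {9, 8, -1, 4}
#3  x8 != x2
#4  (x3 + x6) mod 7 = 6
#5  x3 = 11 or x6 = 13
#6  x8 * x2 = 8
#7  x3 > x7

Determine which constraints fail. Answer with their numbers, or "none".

#1 x2 = 1 lies in [-2, 3] — holds.
#2 x7 = 4 is in {9, 8, -1, 4} — holds.
#3 x8 = 8, x2 = 1; distinct — holds.
#4 x3 + x6 = 25; 25 mod 7 = 4, not 6 — fails.
#5 x3 = 11 = 11 (first disjunct) — holds.
#6 x8 * x2 = 8 * 1 = 8 — holds.
#7 x3 = 11, x7 = 4; 11 > 4 — holds.

Constraint 4 does not hold.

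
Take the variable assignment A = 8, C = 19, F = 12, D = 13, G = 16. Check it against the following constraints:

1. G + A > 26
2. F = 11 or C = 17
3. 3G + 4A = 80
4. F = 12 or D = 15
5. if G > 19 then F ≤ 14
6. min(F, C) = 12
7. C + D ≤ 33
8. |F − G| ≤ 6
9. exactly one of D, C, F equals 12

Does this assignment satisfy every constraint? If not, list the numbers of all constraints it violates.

1. G + A = 16 + 8 = 24; 24 ≤ 26, bound 26 not met — does not hold.
2. F = 12 ≠ 11 and C = 19 ≠ 17; both disjuncts false — does not hold.
3. 3G + 4A = 3(16) + 4(8) = 80 — holds.
4. F = 12 = 12 (first disjunct) — holds.
5. G = 16, not > 19; antecedent false, conditional vacuously true — holds.
6. min(12, 19) = 12 — holds.
7. C + D = 19 + 13 = 32; 32 ≤ 33 — holds.
8. |12 − 16| = 4; 4 ≤ 6 — holds.
9. D=13, C=19, F=12; 1 of them equals 12 — holds.

Violated: 1 and 2.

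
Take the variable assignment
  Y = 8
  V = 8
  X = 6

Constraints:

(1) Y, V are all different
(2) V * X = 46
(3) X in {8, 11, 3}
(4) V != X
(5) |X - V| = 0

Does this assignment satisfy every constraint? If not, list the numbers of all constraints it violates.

Violated: 1, 2, 3, 5.

(1) Y = V = 8, not all different — violated.
(2) V * X = 8 * 6 = 48, not 46 — violated.
(3) X = 6 is not in {8, 11, 3} — violated.
(4) V = 8, X = 6; distinct — OK.
(5) |6 - 8| = 2, not 0 — violated.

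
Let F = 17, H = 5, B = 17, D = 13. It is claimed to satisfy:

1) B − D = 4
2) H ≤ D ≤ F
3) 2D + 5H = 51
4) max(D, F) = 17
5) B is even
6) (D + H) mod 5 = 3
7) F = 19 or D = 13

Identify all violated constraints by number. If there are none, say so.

Constraint 5 does not hold.

1) B − D = 17 − 13 = 4  holds
2) values 5 ≤ 13 ≤ 17  holds
3) 2D + 5H = 2(13) + 5(5) = 51  holds
4) max(13, 17) = 17  holds
5) B = 17 is odd  fails
6) D + H = 18; 18 mod 5 = 3  holds
7) F = 17 ≠ 19, but D = 13 = 13 (second disjunct)  holds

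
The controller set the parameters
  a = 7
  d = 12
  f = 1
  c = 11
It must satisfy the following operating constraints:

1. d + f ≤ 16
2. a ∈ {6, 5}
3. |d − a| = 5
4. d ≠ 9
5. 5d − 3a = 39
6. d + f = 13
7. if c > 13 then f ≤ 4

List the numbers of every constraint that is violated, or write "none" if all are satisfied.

The assignment fails constraint 2.

1. d + f = 12 + 1 = 13; 13 ≤ 16 — OK.
2. a = 7 is not in {6, 5} — violated.
3. |12 − 7| = 5 — OK.
4. d = 12, and 12 ≠ 9 — OK.
5. 5d − 3a = 5(12) − 3(7) = 39 — OK.
6. d + f = 12 + 1 = 13 — OK.
7. c = 11, not > 13; antecedent false, conditional vacuously true — OK.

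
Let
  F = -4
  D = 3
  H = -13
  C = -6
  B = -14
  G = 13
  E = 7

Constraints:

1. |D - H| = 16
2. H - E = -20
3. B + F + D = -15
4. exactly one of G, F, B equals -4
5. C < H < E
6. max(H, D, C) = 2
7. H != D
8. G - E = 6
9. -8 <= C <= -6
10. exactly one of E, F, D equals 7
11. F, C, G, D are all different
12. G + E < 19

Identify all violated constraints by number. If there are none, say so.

1. |3 - (-13)| = 16  yes
2. H - E = -13 - 7 = -20  yes
3. B + F + D = -14 + (-4) + 3 = -15  yes
4. G=13, F=-4, B=-14; 1 of them equals -4  yes
5. values -6, -13, 7; C = -6 is not < H = -13  no
6. max(-13, 3, -6) = 3, not 2  no
7. H = -13, D = 3; distinct  yes
8. G - E = 13 - 7 = 6  yes
9. C = -6 lies in [-8, -6]  yes
10. E=7, F=-4, D=3; 1 of them equals 7  yes
11. values -4, -6, 13, 3 are pairwise distinct  yes
12. G + E = 13 + 7 = 20; 20 ≥ 19, bound 19 not met  no

Constraints 5, 6, and 12 are violated.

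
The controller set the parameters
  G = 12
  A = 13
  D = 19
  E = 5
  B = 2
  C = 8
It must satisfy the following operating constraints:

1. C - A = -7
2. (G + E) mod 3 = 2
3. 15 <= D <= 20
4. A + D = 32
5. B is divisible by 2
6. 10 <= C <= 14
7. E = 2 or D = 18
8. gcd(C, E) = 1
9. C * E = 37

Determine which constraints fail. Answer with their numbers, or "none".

Violated: 1, 6, 7, and 9.

1. C - A = 8 - 13 = -5, not -7  ✘
2. G + E = 17; 17 mod 3 = 2  ✔
3. D = 19 lies in [15, 20]  ✔
4. A + D = 13 + 19 = 32  ✔
5. 2 / 2 = 1, so 2 divides 2  ✔
6. C = 8 is outside [10, 14]  ✘
7. E = 5 ≠ 2 and D = 19 ≠ 18; both disjuncts false  ✘
8. gcd(8, 5) = 1  ✔
9. C * E = 8 * 5 = 40, not 37  ✘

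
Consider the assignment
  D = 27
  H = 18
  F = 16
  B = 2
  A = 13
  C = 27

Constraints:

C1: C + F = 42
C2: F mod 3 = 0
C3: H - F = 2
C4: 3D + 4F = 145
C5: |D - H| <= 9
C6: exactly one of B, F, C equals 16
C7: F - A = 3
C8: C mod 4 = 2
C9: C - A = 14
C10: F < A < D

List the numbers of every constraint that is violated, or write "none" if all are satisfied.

The assignment fails constraints 1, 2, 8, 10.

C1: C + F = 27 + 16 = 43, not 42  false
C2: 16 mod 3 = 1, not 0  false
C3: H - F = 18 - 16 = 2  true
C4: 3D + 4F = 3(27) + 4(16) = 145  true
C5: |27 - 18| = 9; 9 ≤ 9  true
C6: B=2, F=16, C=27; 1 of them equals 16  true
C7: F - A = 16 - 13 = 3  true
C8: 27 mod 4 = 3, not 2  false
C9: C - A = 27 - 13 = 14  true
C10: values 16, 13, 27; F = 16 is not < A = 13  false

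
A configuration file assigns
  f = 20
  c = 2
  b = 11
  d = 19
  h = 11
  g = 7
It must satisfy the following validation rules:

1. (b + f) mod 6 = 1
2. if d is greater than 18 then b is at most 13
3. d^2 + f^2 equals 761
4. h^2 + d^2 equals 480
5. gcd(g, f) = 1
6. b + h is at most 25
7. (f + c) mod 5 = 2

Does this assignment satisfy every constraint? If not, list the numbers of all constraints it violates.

1. b + f = 31; 31 mod 6 = 1 — satisfied.
2. d = 19 > 18, so we need b ≤ 13; b = 11 ≤ 13 — satisfied.
3. d^2 + f^2 = 19^2 + 20^2 = 361 + 400 = 761 — satisfied.
4. h^2 + d^2 = 11^2 + 19^2 = 121 + 361 = 482, not 480 — violated.
5. gcd(7, 20) = 1 — satisfied.
6. b + h = 11 + 11 = 22; 22 ≤ 25 — satisfied.
7. f + c = 22; 22 mod 5 = 2 — satisfied.

Constraint 4 does not hold.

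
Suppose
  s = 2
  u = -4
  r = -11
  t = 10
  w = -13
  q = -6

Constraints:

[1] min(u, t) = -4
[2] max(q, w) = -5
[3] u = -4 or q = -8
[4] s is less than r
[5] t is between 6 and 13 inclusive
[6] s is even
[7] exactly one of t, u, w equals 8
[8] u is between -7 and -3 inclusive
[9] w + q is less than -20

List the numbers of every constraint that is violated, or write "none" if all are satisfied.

Constraints 2, 4, 7, 9 are violated.

[1] min(-4, 10) = -4 — holds.
[2] max(-6, -13) = -6, not -5 — does not hold.
[3] u = -4 = -4 (first disjunct) — holds.
[4] s = 2, r = -11; 2 ≥ -11 (want <) — does not hold.
[5] t = 10 lies in [6, 13] — holds.
[6] s = 2 is even — holds.
[7] t=10, u=-4, w=-13; 0 of them equal 8, not exactly one — does not hold.
[8] u = -4 lies in [-7, -3] — holds.
[9] w + q = -13 + (-6) = -19; -19 ≥ -20, bound -20 not met — does not hold.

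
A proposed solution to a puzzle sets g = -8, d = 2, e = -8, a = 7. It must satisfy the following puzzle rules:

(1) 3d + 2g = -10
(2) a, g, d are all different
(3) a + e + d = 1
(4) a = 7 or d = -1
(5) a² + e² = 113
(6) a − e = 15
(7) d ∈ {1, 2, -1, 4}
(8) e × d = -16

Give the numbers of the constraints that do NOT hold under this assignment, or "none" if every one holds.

(1) 3d + 2g = 3(2) + 2(-8) = -10 — holds.
(2) values 7, -8, 2 are pairwise distinct — holds.
(3) a + e + d = 7 + (-8) + 2 = 1 — holds.
(4) a = 7 = 7 (first disjunct) — holds.
(5) a² + e² = 7² + (-8)² = 49 + 64 = 113 — holds.
(6) a − e = 7 − (-8) = 15 — holds.
(7) d = 2 is in {1, 2, -1, 4} — holds.
(8) e × d = -8 × 2 = -16 — holds.

None — every constraint holds.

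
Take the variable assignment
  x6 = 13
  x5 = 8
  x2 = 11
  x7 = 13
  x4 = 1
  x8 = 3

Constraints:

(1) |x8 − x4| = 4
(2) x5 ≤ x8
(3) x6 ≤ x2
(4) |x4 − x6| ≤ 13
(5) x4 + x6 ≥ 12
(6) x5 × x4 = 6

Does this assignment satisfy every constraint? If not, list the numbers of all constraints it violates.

(1) |3 − 1| = 2, not 4  FAIL
(2) x5 = 8, x8 = 3; 8 > 3 (want ≤)  FAIL
(3) x6 = 13, x2 = 11; 13 > 11 (want ≤)  FAIL
(4) |1 − 13| = 12; 12 ≤ 13  OK
(5) x4 + x6 = 1 + 13 = 14; 14 ≥ 12  OK
(6) x5 × x4 = 8 × 1 = 8, not 6  FAIL

Constraints 1, 2, 3, 6 do not hold.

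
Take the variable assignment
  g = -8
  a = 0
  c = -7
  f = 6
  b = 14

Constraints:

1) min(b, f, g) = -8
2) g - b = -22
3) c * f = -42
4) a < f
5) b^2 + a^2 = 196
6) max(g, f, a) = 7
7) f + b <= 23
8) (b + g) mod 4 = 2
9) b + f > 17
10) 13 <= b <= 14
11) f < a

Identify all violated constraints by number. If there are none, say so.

No — constraints 6 and 11 are not satisfied.

1) min(14, 6, -8) = -8 — OK.
2) g - b = -8 - 14 = -22 — OK.
3) c * f = -7 * 6 = -42 — OK.
4) a = 0, f = 6; 0 < 6 — OK.
5) b^2 + a^2 = 14^2 + 0^2 = 196 + 0 = 196 — OK.
6) max(-8, 6, 0) = 6, not 7 — violated.
7) f + b = 6 + 14 = 20; 20 ≤ 23 — OK.
8) b + g = 6; 6 mod 4 = 2 — OK.
9) b + f = 14 + 6 = 20; 20 > 17 — OK.
10) b = 14 lies in [13, 14] — OK.
11) f = 6, a = 0; 6 ≥ 0 (want <) — violated.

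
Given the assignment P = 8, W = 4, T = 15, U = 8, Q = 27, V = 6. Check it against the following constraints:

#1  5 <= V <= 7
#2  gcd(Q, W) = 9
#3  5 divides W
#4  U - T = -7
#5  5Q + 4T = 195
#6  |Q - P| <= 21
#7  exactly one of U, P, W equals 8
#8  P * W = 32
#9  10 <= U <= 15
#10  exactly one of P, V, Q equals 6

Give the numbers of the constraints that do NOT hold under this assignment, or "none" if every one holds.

No — constraints 2, 3, 7, 9 are not satisfied.

#1 V = 6 lies in [5, 7]  yes
#2 gcd(27, 4) = 1, not 9  no
#3 4 = 5*0 + 4, so 5 does not divide 4  no
#4 U - T = 8 - 15 = -7  yes
#5 5Q + 4T = 5(27) + 4(15) = 195  yes
#6 |27 - 8| = 19; 19 ≤ 21  yes
#7 U=8, P=8, W=4; 2 of them equal 8, not exactly one  no
#8 P * W = 8 * 4 = 32  yes
#9 U = 8 is outside [10, 15]  no
#10 P=8, V=6, Q=27; 1 of them equals 6  yes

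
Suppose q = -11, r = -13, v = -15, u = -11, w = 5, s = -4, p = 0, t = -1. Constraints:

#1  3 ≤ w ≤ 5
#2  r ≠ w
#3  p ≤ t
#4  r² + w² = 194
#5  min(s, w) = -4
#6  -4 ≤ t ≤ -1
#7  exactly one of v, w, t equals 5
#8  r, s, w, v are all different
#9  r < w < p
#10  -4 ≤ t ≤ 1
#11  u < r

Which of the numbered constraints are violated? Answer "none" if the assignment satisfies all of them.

Violated: 3, 9, and 11.

#1 w = 5 lies in [3, 5]  ✔
#2 r = -13, w = 5; distinct  ✔
#3 p = 0, t = -1; 0 > -1 (want ≤)  ✘
#4 r² + w² = (-13)² + 5² = 169 + 25 = 194  ✔
#5 min(-4, 5) = -4  ✔
#6 t = -1 lies in [-4, -1]  ✔
#7 v=-15, w=5, t=-1; 1 of them equals 5  ✔
#8 values -13, -4, 5, -15 are pairwise distinct  ✔
#9 values -13, 5, 0; w = 5 is not < p = 0  ✘
#10 t = -1 lies in [-4, 1]  ✔
#11 u = -11, r = -13; -11 ≥ -13 (want <)  ✘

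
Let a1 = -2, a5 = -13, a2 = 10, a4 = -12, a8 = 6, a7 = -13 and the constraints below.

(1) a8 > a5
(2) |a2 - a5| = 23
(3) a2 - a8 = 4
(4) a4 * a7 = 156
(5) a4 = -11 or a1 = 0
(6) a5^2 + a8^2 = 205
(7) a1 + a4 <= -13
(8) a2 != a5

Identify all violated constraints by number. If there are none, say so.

(1) a8 = 6, a5 = -13; 6 > -13  ✔
(2) |10 - (-13)| = 23  ✔
(3) a2 - a8 = 10 - 6 = 4  ✔
(4) a4 * a7 = -12 * (-13) = 156  ✔
(5) a4 = -12 ≠ -11 and a1 = -2 ≠ 0; both disjuncts false  ✘
(6) a5^2 + a8^2 = (-13)^2 + 6^2 = 169 + 36 = 205  ✔
(7) a1 + a4 = -2 + (-12) = -14; -14 ≤ -13  ✔
(8) a2 = 10, a5 = -13; distinct  ✔

The assignment fails constraint 5.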